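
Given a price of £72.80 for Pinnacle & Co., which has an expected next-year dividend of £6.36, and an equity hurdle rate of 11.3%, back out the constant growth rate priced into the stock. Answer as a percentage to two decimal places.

2.56%

From P₀ = D₁/(r − g), the implied growth is g = r − D₁/P₀.
g = 0.113 − 6.36/72.80 = 0.113 − 0.08736 = 0.02564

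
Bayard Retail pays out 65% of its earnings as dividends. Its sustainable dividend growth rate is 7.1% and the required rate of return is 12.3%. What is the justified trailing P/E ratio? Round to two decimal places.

13.39

Justified trailing P/E = b(1+g)/(r−g) = 0.65×(1+0.071)/(0.123−0.071) = 13.3875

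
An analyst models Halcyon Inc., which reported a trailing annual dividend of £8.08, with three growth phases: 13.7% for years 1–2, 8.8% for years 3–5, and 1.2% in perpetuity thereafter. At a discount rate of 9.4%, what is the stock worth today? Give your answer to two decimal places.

£148.97

Three-stage DDM. Project D₁…D_5; terminal Gordon value at t=5 with g = 0.012; discount at r = 0.094.
D_1 = 9.1870
D_2 = 10.4456
D_3 = 11.3648
D_4 = 12.3649
D_5 = 13.4530
TV_5 = 13.6144/(0.094−0.012) = 166.0296
P₀ = Σ Dₜ/(1+r)ᵗ + TV_5/(1+r)^5 = 148.9716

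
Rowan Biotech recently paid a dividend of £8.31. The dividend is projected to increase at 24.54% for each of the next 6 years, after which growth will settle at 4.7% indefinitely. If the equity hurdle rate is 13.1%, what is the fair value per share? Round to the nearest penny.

Two-stage DDM. Project D₁…D_6 at 0.2454, terminal growth 0.047, discount at r = 0.131.
D_1 = 10.3493
D_2 = 12.8890
D_3 = 16.0519
D_4 = 19.9911
D_5 = 24.8969
D_6 = 31.0066
Terminal value at t=6: TV = D_7/(r−g) = 32.4639/(0.131−0.047) = 386.4752
P₀ = 10.3493/(1+0.131)^1 + 12.8890/(1+0.131)^2 + 16.0519/(1+0.131)^3 + 19.9911/(1+0.131)^4 + 24.8969/(1+0.131)^5 + 31.0066/(1+0.131)^6 + 386.4752/(1+0.131)^6 = 255.4558

£255.46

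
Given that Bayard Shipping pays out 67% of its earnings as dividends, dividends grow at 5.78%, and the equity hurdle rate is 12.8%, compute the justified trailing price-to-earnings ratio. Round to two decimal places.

Justified trailing P/E = b(1+g)/(r−g) = 0.67×(1+0.0578)/(0.128−0.0578) = 10.0958

10.10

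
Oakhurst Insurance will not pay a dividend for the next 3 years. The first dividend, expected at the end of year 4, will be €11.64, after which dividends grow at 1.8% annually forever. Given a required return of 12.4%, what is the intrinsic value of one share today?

€77.33

Deferred-dividend DDM. At t=3 the remaining stream is a growing perpetuity with first payment D_4 = 11.64.
V_3 = D_4/(r−g) = 11.64/(0.124−0.018) = 109.8113
P₀ = V_3/(1+r)^3 = 109.8113/(1+0.124)^3 = 77.3300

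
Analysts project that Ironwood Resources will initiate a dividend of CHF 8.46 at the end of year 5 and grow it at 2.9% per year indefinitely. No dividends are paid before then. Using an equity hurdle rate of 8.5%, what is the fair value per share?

CHF 109.01

Deferred-dividend DDM. At t=4 the remaining stream is a growing perpetuity with first payment D_5 = 8.46.
V_4 = D_5/(r−g) = 8.46/(0.085−0.029) = 151.0714
P₀ = V_4/(1+r)^4 = 151.0714/(1+0.085)^4 = 109.0093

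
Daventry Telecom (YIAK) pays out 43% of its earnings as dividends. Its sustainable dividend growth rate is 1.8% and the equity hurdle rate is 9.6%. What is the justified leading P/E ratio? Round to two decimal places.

Justified leading P/E = b/(r−g) = 0.43/(0.096−0.018) = 5.5128

5.51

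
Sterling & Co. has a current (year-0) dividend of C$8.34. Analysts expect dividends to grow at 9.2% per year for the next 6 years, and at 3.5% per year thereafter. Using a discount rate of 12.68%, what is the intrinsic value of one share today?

C$122.80

Two-stage DDM. Project D₁…D_6 at 0.092, terminal growth 0.035, discount at r = 0.1268.
D_1 = 9.1073
D_2 = 9.9451
D_3 = 10.8601
D_4 = 11.8592
D_5 = 12.9503
D_6 = 14.1417
Terminal value at t=6: TV = D_7/(r−g) = 14.6367/(0.1268−0.035) = 159.4408
P₀ = 9.1073/(1+0.1268)^1 + 9.9451/(1+0.1268)^2 + 10.8601/(1+0.1268)^3 + 11.8592/(1+0.1268)^4 + 12.9503/(1+0.1268)^5 + 14.1417/(1+0.1268)^6 + 159.4408/(1+0.1268)^6 = 122.7976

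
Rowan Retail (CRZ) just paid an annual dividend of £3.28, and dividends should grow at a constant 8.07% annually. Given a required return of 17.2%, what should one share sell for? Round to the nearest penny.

£38.82

Gordon growth model: P₀ = D₁/(r − g). D₁ = 3.28 × (1 + 0.0807) = 3.5447.
P₀ = 3.5447 / (0.172 − 0.0807) = 3.5447 / 0.0913 = 38.8247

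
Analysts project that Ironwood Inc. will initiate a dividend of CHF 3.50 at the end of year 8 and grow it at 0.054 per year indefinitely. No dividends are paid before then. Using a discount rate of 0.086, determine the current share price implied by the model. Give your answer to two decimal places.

CHF 61.39

Deferred-dividend DDM. At t=7 the remaining stream is a growing perpetuity with first payment D_8 = 3.50.
V_7 = D_8/(r−g) = 3.50/(0.086−0.054) = 109.3750
P₀ = V_7/(1+r)^7 = 109.3750/(1+0.086)^7 = 61.3916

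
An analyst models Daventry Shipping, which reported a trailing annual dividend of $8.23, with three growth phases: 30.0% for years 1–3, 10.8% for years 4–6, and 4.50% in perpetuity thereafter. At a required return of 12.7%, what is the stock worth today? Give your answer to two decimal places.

Three-stage DDM. Project D₁…D_6; terminal Gordon value at t=6 with g = 0.045; discount at r = 0.127.
D_1 = 10.6990
D_2 = 13.9087
D_3 = 18.0813
D_4 = 20.0341
D_5 = 22.1978
D_6 = 24.5951
TV_6 = 25.7019/(0.127−0.045) = 313.4380
P₀ = Σ Dₜ/(1+r)ᵗ + TV_6/(1+r)^6 = 222.6776

$222.68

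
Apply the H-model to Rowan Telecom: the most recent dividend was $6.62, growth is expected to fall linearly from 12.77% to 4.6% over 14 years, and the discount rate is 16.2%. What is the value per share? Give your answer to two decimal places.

H-model: P₀ = D₀[(1+g_L) + H(g_S−g_L)]/(r−g_L), with H = 14/2 = 7.
P₀ = 6.62 × [(1+0.046) + 7×(0.1277−0.046)] / (0.162−0.046)
   = 6.62 × 1.6179 / 0.116 = 92.3319

$92.33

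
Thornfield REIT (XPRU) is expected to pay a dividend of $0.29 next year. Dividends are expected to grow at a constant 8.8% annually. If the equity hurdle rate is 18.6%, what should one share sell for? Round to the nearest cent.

$2.96

Gordon growth model: P₀ = D₁/(r − g), with D₁ = 0.29 given directly.
P₀ = 0.2900 / (0.186 − 0.088) = 0.2900 / 0.098 = 2.9592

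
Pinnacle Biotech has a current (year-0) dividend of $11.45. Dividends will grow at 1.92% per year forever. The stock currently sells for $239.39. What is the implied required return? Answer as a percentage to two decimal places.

Rearranging the constant-growth DDM: r = D₁/P₀ + g.
D₁ = 11.45 × (1 + 0.0192) = 11.6698.
r = 11.6698 / 239.39 + 0.0192 = 0.04875 + 0.0192 = 0.06795

6.79%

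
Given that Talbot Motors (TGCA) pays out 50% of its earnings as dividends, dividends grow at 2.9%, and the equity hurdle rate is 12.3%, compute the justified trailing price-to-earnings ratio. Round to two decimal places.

Justified trailing P/E = b(1+g)/(r−g) = 0.50×(1+0.029)/(0.123−0.029) = 5.4734

5.47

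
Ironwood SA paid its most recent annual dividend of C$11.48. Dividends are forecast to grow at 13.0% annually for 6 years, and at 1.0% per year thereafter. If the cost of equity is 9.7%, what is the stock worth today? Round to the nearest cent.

C$235.72

Two-stage DDM. Project D₁…D_6 at 0.13, terminal growth 0.01, discount at r = 0.097.
D_1 = 12.9724
D_2 = 14.6588
D_3 = 16.5645
D_4 = 18.7178
D_5 = 21.1512
D_6 = 23.9008
Terminal value at t=6: TV = D_7/(r−g) = 24.1398/(0.097−0.01) = 277.4691
P₀ = 12.9724/(1+0.097)^1 + 14.6588/(1+0.097)^2 + 16.5645/(1+0.097)^3 + 18.7178/(1+0.097)^4 + 21.1512/(1+0.097)^5 + 23.9008/(1+0.097)^6 + 277.4691/(1+0.097)^6 = 235.7186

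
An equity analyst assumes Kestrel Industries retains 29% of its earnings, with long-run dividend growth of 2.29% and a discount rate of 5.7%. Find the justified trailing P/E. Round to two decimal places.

Payout ratio b = 1 − 0.29 = 0.71.
Justified trailing P/E = b(1+g)/(r−g) = 0.71×(1+0.0229)/(0.057−0.0229) = 21.2979

21.30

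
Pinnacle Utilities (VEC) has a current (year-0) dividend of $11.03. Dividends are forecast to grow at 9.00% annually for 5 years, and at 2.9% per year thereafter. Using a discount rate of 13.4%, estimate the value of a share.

Two-stage DDM. Project D₁…D_5 at 0.09, terminal growth 0.029, discount at r = 0.134.
D_1 = 12.0227
D_2 = 13.1047
D_3 = 14.2842
D_4 = 15.5697
D_5 = 16.9710
Terminal value at t=5: TV = D_6/(r−g) = 17.4632/(0.134−0.029) = 166.3160
P₀ = 12.0227/(1+0.134)^1 + 13.1047/(1+0.134)^2 + 14.2842/(1+0.134)^3 + 15.5697/(1+0.134)^4 + 16.9710/(1+0.134)^5 + 166.3160/(1+0.134)^5 = 137.7418

$137.74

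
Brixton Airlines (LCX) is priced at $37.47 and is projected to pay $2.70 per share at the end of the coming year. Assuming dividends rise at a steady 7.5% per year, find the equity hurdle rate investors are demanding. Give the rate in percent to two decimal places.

14.71%

Rearranging the constant-growth DDM: r = D₁/P₀ + g.
r = 2.7000 / 37.47 + 0.075 = 0.07206 + 0.075 = 0.14706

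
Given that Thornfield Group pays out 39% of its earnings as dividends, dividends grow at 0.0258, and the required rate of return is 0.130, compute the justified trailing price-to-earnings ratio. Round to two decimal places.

3.84

Justified trailing P/E = b(1+g)/(r−g) = 0.39×(1+0.0258)/(0.13−0.0258) = 3.8394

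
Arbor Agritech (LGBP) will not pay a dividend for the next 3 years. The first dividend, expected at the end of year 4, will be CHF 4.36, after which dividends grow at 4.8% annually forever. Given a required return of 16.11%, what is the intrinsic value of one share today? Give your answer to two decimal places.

Deferred-dividend DDM. At t=3 the remaining stream is a growing perpetuity with first payment D_4 = 4.36.
V_3 = D_4/(r−g) = 4.36/(0.1611−0.048) = 38.5500
P₀ = V_3/(1+r)^3 = 38.5500/(1+0.1611)^3 = 24.6272

CHF 24.63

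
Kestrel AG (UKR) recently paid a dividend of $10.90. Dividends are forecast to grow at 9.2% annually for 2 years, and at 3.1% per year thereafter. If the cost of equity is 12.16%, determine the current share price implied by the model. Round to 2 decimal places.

Two-stage DDM. Project D₁…D_2 at 0.092, terminal growth 0.031, discount at r = 0.1216.
D_1 = 11.9028
D_2 = 12.9979
Terminal value at t=2: TV = D_3/(r−g) = 13.4008/(0.1216−0.031) = 147.9116
P₀ = 11.9028/(1+0.1216)^1 + 12.9979/(1+0.1216)^2 + 147.9116/(1+0.1216)^2 = 138.5227

$138.52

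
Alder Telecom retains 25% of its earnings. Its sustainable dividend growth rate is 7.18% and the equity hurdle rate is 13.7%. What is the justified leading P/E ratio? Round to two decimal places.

11.50

Payout ratio b = 1 − 0.25 = 0.75.
Justified leading P/E = b/(r−g) = 0.75/(0.137−0.0718) = 11.5031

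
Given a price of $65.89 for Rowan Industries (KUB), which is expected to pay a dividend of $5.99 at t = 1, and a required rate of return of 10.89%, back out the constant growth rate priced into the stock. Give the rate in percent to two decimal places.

1.80%

From P₀ = D₁/(r − g), the implied growth is g = r − D₁/P₀.
g = 0.1089 − 5.99/65.89 = 0.1089 − 0.09091 = 0.01799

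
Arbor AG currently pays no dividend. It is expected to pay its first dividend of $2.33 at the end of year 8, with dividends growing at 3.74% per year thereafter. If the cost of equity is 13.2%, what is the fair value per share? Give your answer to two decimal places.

$10.34

Deferred-dividend DDM. At t=7 the remaining stream is a growing perpetuity with first payment D_8 = 2.33.
V_7 = D_8/(r−g) = 2.33/(0.132−0.0374) = 24.6300
P₀ = V_7/(1+r)^7 = 24.6300/(1+0.132)^7 = 10.3405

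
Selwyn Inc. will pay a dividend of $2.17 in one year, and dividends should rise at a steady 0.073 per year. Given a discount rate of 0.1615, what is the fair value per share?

$24.52

Gordon growth model: P₀ = D₁/(r − g), with D₁ = 2.17 given directly.
P₀ = 2.1700 / (0.1615 − 0.073) = 2.1700 / 0.0885 = 24.5198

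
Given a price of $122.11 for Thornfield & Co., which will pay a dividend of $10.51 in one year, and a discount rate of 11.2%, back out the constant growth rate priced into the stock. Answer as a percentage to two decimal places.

From P₀ = D₁/(r − g), the implied growth is g = r − D₁/P₀.
g = 0.112 − 10.51/122.11 = 0.112 − 0.08607 = 0.02593

2.59%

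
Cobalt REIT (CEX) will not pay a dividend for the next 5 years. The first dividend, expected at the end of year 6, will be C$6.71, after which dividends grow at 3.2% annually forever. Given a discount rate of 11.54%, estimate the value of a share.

Deferred-dividend DDM. At t=5 the remaining stream is a growing perpetuity with first payment D_6 = 6.71.
V_5 = D_6/(r−g) = 6.71/(0.1154−0.032) = 80.4556
P₀ = V_5/(1+r)^5 = 80.4556/(1+0.1154)^5 = 46.6019

C$46.60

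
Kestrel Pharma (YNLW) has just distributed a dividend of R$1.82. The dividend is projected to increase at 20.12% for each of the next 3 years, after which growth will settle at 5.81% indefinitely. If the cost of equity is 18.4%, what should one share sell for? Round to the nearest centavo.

Two-stage DDM. Project D₁…D_3 at 0.2012, terminal growth 0.0581, discount at r = 0.184.
D_1 = 2.1862
D_2 = 2.6260
D_3 = 3.1544
Terminal value at t=3: TV = D_4/(r−g) = 3.3377/(0.184−0.0581) = 26.5105
P₀ = 2.1862/(1+0.184)^1 + 2.6260/(1+0.184)^2 + 3.1544/(1+0.184)^3 + 26.5105/(1+0.184)^3 = 21.5923

R$21.59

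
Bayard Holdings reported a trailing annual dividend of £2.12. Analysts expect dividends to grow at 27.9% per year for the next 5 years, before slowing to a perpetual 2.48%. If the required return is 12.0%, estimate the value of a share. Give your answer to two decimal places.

£60.39

Two-stage DDM. Project D₁…D_5 at 0.279, terminal growth 0.0248, discount at r = 0.12.
D_1 = 2.7115
D_2 = 3.4680
D_3 = 4.4356
D_4 = 5.6731
D_5 = 7.2559
Terminal value at t=5: TV = D_6/(r−g) = 7.4358/(0.12−0.0248) = 78.1071
P₀ = 2.7115/(1+0.12)^1 + 3.4680/(1+0.12)^2 + 4.4356/(1+0.12)^3 + 5.6731/(1+0.12)^4 + 7.2559/(1+0.12)^5 + 78.1071/(1+0.12)^5 = 60.3854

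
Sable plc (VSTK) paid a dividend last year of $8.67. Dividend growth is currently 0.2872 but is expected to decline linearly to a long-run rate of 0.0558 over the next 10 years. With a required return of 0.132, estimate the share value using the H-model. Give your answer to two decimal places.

H-model: P₀ = D₀[(1+g_L) + H(g_S−g_L)]/(r−g_L), with H = 10/2 = 5.
P₀ = 8.67 × [(1+0.0558) + 5×(0.2872−0.0558)] / (0.132−0.0558)
   = 8.67 × 2.2128 / 0.0762 = 251.7713

$251.77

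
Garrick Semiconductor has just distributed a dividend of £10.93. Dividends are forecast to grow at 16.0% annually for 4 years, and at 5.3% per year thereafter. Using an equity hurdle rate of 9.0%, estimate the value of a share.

Two-stage DDM. Project D₁…D_4 at 0.16, terminal growth 0.053, discount at r = 0.09.
D_1 = 12.6788
D_2 = 14.7074
D_3 = 17.0606
D_4 = 19.7903
Terminal value at t=4: TV = D_5/(r−g) = 20.8392/(0.09−0.053) = 563.2209
P₀ = 12.6788/(1+0.09)^1 + 14.7074/(1+0.09)^2 + 17.0606/(1+0.09)^3 + 19.7903/(1+0.09)^4 + 563.2209/(1+0.09)^4 = 450.2046

£450.20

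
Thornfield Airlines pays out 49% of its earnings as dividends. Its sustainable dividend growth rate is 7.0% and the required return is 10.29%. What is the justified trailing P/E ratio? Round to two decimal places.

15.94

Justified trailing P/E = b(1+g)/(r−g) = 0.49×(1+0.07)/(0.1029−0.07) = 15.9362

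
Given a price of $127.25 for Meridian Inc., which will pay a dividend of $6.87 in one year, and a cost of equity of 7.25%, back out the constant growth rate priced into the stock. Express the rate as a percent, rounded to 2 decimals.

From P₀ = D₁/(r − g), the implied growth is g = r − D₁/P₀.
g = 0.0725 − 6.87/127.25 = 0.0725 − 0.05399 = 0.01851

1.85%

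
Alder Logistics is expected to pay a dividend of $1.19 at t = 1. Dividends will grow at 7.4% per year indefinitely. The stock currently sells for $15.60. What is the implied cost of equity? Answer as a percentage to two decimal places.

Rearranging the constant-growth DDM: r = D₁/P₀ + g.
r = 1.1900 / 15.60 + 0.074 = 0.07628 + 0.074 = 0.15028

15.03%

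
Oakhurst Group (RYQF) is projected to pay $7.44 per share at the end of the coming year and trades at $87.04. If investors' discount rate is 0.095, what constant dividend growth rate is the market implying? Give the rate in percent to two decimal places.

0.95%

From P₀ = D₁/(r − g), the implied growth is g = r − D₁/P₀.
g = 0.095 − 7.44/87.04 = 0.095 − 0.08548 = 0.00952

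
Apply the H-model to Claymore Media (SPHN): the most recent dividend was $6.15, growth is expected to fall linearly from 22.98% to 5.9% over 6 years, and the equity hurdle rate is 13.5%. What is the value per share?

H-model: P₀ = D₀[(1+g_L) + H(g_S−g_L)]/(r−g_L), with H = 6/2 = 3.
P₀ = 6.15 × [(1+0.059) + 3×(0.2298−0.059)] / (0.135−0.059)
   = 6.15 × 1.5714 / 0.076 = 127.1593

$127.16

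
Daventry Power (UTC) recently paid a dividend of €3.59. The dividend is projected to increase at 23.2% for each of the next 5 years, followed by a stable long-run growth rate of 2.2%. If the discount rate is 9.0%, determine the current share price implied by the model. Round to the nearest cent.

Two-stage DDM. Project D₁…D_5 at 0.232, terminal growth 0.022, discount at r = 0.09.
D_1 = 4.4229
D_2 = 5.4490
D_3 = 6.7132
D_4 = 8.2706
D_5 = 10.1894
Terminal value at t=5: TV = D_6/(r−g) = 10.4136/(0.09−0.022) = 153.1405
P₀ = 4.4229/(1+0.09)^1 + 5.4490/(1+0.09)^2 + 6.7132/(1+0.09)^3 + 8.2706/(1+0.09)^4 + 10.1894/(1+0.09)^5 + 153.1405/(1+0.09)^5 = 125.8401

€125.84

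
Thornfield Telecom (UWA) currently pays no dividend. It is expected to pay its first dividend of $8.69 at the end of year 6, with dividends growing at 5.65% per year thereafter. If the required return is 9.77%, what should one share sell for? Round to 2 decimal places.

Deferred-dividend DDM. At t=5 the remaining stream is a growing perpetuity with first payment D_6 = 8.69.
V_5 = D_6/(r−g) = 8.69/(0.0977−0.0565) = 210.9223
P₀ = V_5/(1+r)^5 = 210.9223/(1+0.0977)^5 = 132.3440

$132.34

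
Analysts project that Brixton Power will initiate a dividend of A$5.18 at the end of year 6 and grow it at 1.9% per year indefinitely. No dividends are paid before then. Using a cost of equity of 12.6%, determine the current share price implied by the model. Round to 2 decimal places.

A$26.75

Deferred-dividend DDM. At t=5 the remaining stream is a growing perpetuity with first payment D_6 = 5.18.
V_5 = D_6/(r−g) = 5.18/(0.126−0.019) = 48.4112
P₀ = V_5/(1+r)^5 = 48.4112/(1+0.126)^5 = 26.7457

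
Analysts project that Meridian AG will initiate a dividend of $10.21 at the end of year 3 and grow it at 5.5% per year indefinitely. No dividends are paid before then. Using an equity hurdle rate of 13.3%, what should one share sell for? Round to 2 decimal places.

Deferred-dividend DDM. At t=2 the remaining stream is a growing perpetuity with first payment D_3 = 10.21.
V_2 = D_3/(r−g) = 10.21/(0.133−0.055) = 130.8974
P₀ = V_2/(1+r)^2 = 130.8974/(1+0.133)^2 = 101.9697

$101.97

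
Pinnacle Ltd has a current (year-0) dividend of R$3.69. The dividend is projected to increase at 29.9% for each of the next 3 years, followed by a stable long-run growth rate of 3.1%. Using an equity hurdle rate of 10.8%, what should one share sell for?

Two-stage DDM. Project D₁…D_3 at 0.299, terminal growth 0.031, discount at r = 0.108.
D_1 = 4.7933
D_2 = 6.2265
D_3 = 8.0882
Terminal value at t=3: TV = D_4/(r−g) = 8.3390/(0.108−0.031) = 108.2983
P₀ = 4.7933/(1+0.108)^1 + 6.2265/(1+0.108)^2 + 8.0882/(1+0.108)^3 + 108.2983/(1+0.108)^3 = 94.9604

R$94.96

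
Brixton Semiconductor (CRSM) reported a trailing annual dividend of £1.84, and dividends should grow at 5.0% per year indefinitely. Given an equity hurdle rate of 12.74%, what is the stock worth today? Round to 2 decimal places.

Gordon growth model: P₀ = D₁/(r − g). D₁ = 1.84 × (1 + 0.05) = 1.9320.
P₀ = 1.9320 / (0.1274 − 0.05) = 1.9320 / 0.0774 = 24.9612

£24.96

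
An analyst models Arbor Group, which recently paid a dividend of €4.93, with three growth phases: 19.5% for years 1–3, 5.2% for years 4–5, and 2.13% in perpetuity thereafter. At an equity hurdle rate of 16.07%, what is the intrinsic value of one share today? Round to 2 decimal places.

Three-stage DDM. Project D₁…D_5; terminal Gordon value at t=5 with g = 0.0213; discount at r = 0.1607.
D_1 = 5.8914
D_2 = 7.0402
D_3 = 8.4130
D_4 = 8.8505
D_5 = 9.3107
TV_5 = 9.5090/(0.1607−0.0213) = 68.2139
P₀ = Σ Dₜ/(1+r)ᵗ + TV_5/(1+r)^5 = 57.3570

€57.36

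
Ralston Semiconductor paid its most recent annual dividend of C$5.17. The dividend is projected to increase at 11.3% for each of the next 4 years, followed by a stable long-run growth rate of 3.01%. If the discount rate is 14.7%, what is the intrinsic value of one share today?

C$59.58

Two-stage DDM. Project D₁…D_4 at 0.113, terminal growth 0.0301, discount at r = 0.147.
D_1 = 5.7542
D_2 = 6.4044
D_3 = 7.1281
D_4 = 7.9336
Terminal value at t=4: TV = D_5/(r−g) = 8.1724/(0.147−0.0301) = 69.9095
P₀ = 5.7542/(1+0.147)^1 + 6.4044/(1+0.147)^2 + 7.1281/(1+0.147)^3 + 7.9336/(1+0.147)^4 + 69.9095/(1+0.147)^4 = 59.5830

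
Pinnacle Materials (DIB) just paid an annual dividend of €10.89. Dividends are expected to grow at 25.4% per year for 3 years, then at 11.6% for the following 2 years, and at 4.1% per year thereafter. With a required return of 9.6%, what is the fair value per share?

€396.65

Three-stage DDM. Project D₁…D_5; terminal Gordon value at t=5 with g = 0.041; discount at r = 0.096.
D_1 = 13.6561
D_2 = 17.1247
D_3 = 21.4744
D_4 = 23.9654
D_5 = 26.7454
TV_5 = 27.8419/(0.096−0.041) = 506.2172
P₀ = Σ Dₜ/(1+r)ᵗ + TV_5/(1+r)^5 = 396.6472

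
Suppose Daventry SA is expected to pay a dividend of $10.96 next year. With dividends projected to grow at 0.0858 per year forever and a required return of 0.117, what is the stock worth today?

Gordon growth model: P₀ = D₁/(r − g), with D₁ = 10.96 given directly.
P₀ = 10.9600 / (0.117 − 0.0858) = 10.9600 / 0.0312 = 351.2821

$351.28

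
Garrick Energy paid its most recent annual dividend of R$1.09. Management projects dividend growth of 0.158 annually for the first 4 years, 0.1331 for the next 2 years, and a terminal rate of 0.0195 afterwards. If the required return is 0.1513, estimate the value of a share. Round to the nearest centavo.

Three-stage DDM. Project D₁…D_6; terminal Gordon value at t=6 with g = 0.0195; discount at r = 0.1513.
D_1 = 1.2622
D_2 = 1.4617
D_3 = 1.6926
D_4 = 1.9600
D_5 = 2.2209
D_6 = 2.5165
TV_6 = 2.5656/(0.1513−0.0195) = 19.4657
P₀ = Σ Dₜ/(1+r)ᵗ + TV_6/(1+r)^6 = 14.9611

R$14.96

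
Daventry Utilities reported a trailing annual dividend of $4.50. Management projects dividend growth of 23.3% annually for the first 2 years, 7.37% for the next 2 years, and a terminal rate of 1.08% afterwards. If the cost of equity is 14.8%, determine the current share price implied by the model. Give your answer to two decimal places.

$52.87

Three-stage DDM. Project D₁…D_4; terminal Gordon value at t=4 with g = 0.0108; discount at r = 0.148.
D_1 = 5.5485
D_2 = 6.8413
D_3 = 7.3455
D_4 = 7.8869
TV_4 = 7.9720/(0.148−0.0108) = 58.1053
P₀ = Σ Dₜ/(1+r)ᵗ + TV_4/(1+r)^4 = 52.8742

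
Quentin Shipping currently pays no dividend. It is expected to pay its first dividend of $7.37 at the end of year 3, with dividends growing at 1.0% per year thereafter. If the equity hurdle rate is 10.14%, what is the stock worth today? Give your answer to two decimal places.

$66.47

Deferred-dividend DDM. At t=2 the remaining stream is a growing perpetuity with first payment D_3 = 7.37.
V_2 = D_3/(r−g) = 7.37/(0.1014−0.01) = 80.6346
P₀ = V_2/(1+r)^2 = 80.6346/(1+0.1014)^2 = 66.4708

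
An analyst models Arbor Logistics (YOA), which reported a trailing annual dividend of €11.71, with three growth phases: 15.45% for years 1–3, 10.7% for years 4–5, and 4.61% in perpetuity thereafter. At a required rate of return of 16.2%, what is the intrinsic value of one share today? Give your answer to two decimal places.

Three-stage DDM. Project D₁…D_5; terminal Gordon value at t=5 with g = 0.0461; discount at r = 0.162.
D_1 = 13.5192
D_2 = 15.6079
D_3 = 18.0193
D_4 = 19.9474
D_5 = 22.0818
TV_5 = 23.0997/(0.162−0.0461) = 199.3075
P₀ = Σ Dₜ/(1+r)ᵗ + TV_5/(1+r)^5 = 150.1219

€150.12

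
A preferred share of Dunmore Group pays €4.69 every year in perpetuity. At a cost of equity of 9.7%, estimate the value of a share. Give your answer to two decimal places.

Zero-growth DDM (perpetuity): P₀ = D/r = 4.69 / 0.097 = 48.3505

€48.35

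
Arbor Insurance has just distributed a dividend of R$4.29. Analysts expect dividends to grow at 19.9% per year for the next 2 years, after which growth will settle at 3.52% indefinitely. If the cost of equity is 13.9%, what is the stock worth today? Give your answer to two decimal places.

R$56.68

Two-stage DDM. Project D₁…D_2 at 0.199, terminal growth 0.0352, discount at r = 0.139.
D_1 = 5.1437
D_2 = 6.1673
Terminal value at t=2: TV = D_3/(r−g) = 6.3844/(0.139−0.0352) = 61.5067
P₀ = 5.1437/(1+0.139)^1 + 6.1673/(1+0.139)^2 + 61.5067/(1+0.139)^2 = 56.6804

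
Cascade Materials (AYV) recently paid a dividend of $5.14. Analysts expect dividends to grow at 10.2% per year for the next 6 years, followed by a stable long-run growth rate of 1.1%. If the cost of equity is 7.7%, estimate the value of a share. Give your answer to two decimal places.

Two-stage DDM. Project D₁…D_6 at 0.102, terminal growth 0.011, discount at r = 0.077.
D_1 = 5.6643
D_2 = 6.2420
D_3 = 6.8787
D_4 = 7.5804
D_5 = 8.3536
D_6 = 9.2056
Terminal value at t=6: TV = D_7/(r−g) = 9.3069/(0.077−0.011) = 141.0132
P₀ = 5.6643/(1+0.077)^1 + 6.2420/(1+0.077)^2 + 6.8787/(1+0.077)^3 + 7.5804/(1+0.077)^4 + 8.3536/(1+0.077)^5 + 9.2056/(1+0.077)^6 + 141.0132/(1+0.077)^6 = 123.8026

$123.80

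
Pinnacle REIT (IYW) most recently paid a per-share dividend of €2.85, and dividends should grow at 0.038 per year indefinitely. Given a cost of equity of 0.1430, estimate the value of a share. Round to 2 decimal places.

Gordon growth model: P₀ = D₁/(r − g). D₁ = 2.85 × (1 + 0.038) = 2.9583.
P₀ = 2.9583 / (0.143 − 0.038) = 2.9583 / 0.105 = 28.1743

€28.17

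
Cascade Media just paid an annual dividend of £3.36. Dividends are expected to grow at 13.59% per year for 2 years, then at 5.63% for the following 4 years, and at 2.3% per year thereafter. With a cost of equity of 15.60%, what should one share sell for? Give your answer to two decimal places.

£34.35

Three-stage DDM. Project D₁…D_6; terminal Gordon value at t=6 with g = 0.023; discount at r = 0.156.
D_1 = 3.8166
D_2 = 4.3353
D_3 = 4.5794
D_4 = 4.8372
D_5 = 5.1095
D_6 = 5.3972
TV_6 = 5.5213/(0.156−0.023) = 41.5138
P₀ = Σ Dₜ/(1+r)ᵗ + TV_6/(1+r)^6 = 34.3514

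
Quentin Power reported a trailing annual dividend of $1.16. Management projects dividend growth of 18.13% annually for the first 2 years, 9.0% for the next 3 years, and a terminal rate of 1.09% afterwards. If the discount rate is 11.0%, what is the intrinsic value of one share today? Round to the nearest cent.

Three-stage DDM. Project D₁…D_5; terminal Gordon value at t=5 with g = 0.0109; discount at r = 0.11.
D_1 = 1.3703
D_2 = 1.6187
D_3 = 1.7644
D_4 = 1.9232
D_5 = 2.0963
TV_5 = 2.1192/(0.11−0.0109) = 21.3842
P₀ = Σ Dₜ/(1+r)ᵗ + TV_5/(1+r)^5 = 19.0399

$19.04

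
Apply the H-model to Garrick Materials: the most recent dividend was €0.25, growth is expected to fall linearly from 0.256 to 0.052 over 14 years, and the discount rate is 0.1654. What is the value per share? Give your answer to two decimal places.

€5.47

H-model: P₀ = D₀[(1+g_L) + H(g_S−g_L)]/(r−g_L), with H = 14/2 = 7.
P₀ = 0.25 × [(1+0.052) + 7×(0.256−0.052)] / (0.1654−0.052)
   = 0.25 × 2.4800 / 0.1134 = 5.4674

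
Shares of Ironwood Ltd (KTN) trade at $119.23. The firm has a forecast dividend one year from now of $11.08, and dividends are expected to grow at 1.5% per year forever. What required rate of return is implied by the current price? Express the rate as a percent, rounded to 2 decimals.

10.79%

Rearranging the constant-growth DDM: r = D₁/P₀ + g.
r = 11.0800 / 119.23 + 0.015 = 0.09293 + 0.015 = 0.10793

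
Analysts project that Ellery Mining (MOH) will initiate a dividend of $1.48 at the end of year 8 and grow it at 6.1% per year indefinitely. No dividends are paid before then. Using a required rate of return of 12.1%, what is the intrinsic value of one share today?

$11.09

Deferred-dividend DDM. At t=7 the remaining stream is a growing perpetuity with first payment D_8 = 1.48.
V_7 = D_8/(r−g) = 1.48/(0.121−0.061) = 24.6667
P₀ = V_7/(1+r)^7 = 24.6667/(1+0.121)^7 = 11.0885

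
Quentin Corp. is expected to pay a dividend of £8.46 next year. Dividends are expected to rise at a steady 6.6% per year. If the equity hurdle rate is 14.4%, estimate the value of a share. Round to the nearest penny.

£108.46

Gordon growth model: P₀ = D₁/(r − g), with D₁ = 8.46 given directly.
P₀ = 8.4600 / (0.144 − 0.066) = 8.4600 / 0.078 = 108.4615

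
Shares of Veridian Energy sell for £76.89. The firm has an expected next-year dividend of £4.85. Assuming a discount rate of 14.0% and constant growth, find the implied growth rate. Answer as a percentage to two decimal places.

7.69%

From P₀ = D₁/(r − g), the implied growth is g = r − D₁/P₀.
g = 0.14 − 4.85/76.89 = 0.14 − 0.06308 = 0.07692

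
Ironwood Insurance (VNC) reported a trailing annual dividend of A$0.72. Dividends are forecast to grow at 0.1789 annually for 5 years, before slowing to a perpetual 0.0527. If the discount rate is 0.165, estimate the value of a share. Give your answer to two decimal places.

A$10.89

Two-stage DDM. Project D₁…D_5 at 0.1789, terminal growth 0.0527, discount at r = 0.165.
D_1 = 0.8488
D_2 = 1.0007
D_3 = 1.1797
D_4 = 1.3907
D_5 = 1.6395
Terminal value at t=5: TV = D_6/(r−g) = 1.7259/(0.165−0.0527) = 15.3689
P₀ = 0.8488/(1+0.165)^1 + 1.0007/(1+0.165)^2 + 1.1797/(1+0.165)^3 + 1.3907/(1+0.165)^4 + 1.6395/(1+0.165)^5 + 15.3689/(1+0.165)^5 = 10.8926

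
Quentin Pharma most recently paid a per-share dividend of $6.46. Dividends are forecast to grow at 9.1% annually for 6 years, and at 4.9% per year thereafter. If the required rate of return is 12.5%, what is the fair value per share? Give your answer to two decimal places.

Two-stage DDM. Project D₁…D_6 at 0.091, terminal growth 0.049, discount at r = 0.125.
D_1 = 7.0479
D_2 = 7.6892
D_3 = 8.3889
D_4 = 9.1523
D_5 = 9.9852
D_6 = 10.8938
Terminal value at t=6: TV = D_7/(r−g) = 11.4276/(0.125−0.049) = 150.3637
P₀ = 7.0479/(1+0.125)^1 + 7.6892/(1+0.125)^2 + 8.3889/(1+0.125)^3 + 9.1523/(1+0.125)^4 + 9.9852/(1+0.125)^5 + 10.8938/(1+0.125)^6 + 150.3637/(1+0.125)^6 = 109.0304

$109.03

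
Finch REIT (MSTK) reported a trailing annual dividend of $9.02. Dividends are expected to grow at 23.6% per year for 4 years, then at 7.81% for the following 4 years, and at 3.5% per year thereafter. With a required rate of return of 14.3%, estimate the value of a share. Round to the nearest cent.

$180.31

Three-stage DDM. Project D₁…D_8; terminal Gordon value at t=8 with g = 0.035; discount at r = 0.143.
D_1 = 11.1487
D_2 = 13.7798
D_3 = 17.0319
D_4 = 21.0514
D_5 = 22.6955
D_6 = 24.4680
D_7 = 26.3790
D_8 = 28.4391
TV_8 = 29.4345/(0.143−0.035) = 272.5418
P₀ = Σ Dₜ/(1+r)ᵗ + TV_8/(1+r)^8 = 180.3135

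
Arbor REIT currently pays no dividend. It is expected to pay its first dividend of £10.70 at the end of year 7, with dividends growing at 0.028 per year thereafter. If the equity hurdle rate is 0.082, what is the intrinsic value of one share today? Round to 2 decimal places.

£123.49

Deferred-dividend DDM. At t=6 the remaining stream is a growing perpetuity with first payment D_7 = 10.70.
V_6 = D_7/(r−g) = 10.70/(0.082−0.028) = 198.1481
P₀ = V_6/(1+r)^6 = 198.1481/(1+0.082)^6 = 123.4885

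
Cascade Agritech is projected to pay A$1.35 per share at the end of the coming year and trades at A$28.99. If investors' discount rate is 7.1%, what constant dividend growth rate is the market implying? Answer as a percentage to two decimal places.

2.44%

From P₀ = D₁/(r − g), the implied growth is g = r − D₁/P₀.
g = 0.071 − 1.35/28.99 = 0.071 − 0.04657 = 0.02443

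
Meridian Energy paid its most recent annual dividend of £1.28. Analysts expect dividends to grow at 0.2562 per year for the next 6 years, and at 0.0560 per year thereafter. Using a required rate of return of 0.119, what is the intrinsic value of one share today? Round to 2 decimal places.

£54.68

Two-stage DDM. Project D₁…D_6 at 0.2562, terminal growth 0.056, discount at r = 0.119.
D_1 = 1.6079
D_2 = 2.0199
D_3 = 2.5374
D_4 = 3.1875
D_5 = 4.0041
D_6 = 5.0299
Terminal value at t=6: TV = D_7/(r−g) = 5.3116/(0.119−0.056) = 84.3114
P₀ = 1.6079/(1+0.119)^1 + 2.0199/(1+0.119)^2 + 2.5374/(1+0.119)^3 + 3.1875/(1+0.119)^4 + 4.0041/(1+0.119)^5 + 5.0299/(1+0.119)^6 + 84.3114/(1+0.119)^6 = 54.6824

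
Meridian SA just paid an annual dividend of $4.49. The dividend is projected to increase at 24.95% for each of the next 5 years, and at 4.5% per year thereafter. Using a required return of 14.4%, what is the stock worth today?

Two-stage DDM. Project D₁…D_5 at 0.2495, terminal growth 0.045, discount at r = 0.144.
D_1 = 5.6103
D_2 = 7.0100
D_3 = 8.7590
D_4 = 10.9444
D_5 = 13.6750
Terminal value at t=5: TV = D_6/(r−g) = 14.2904/(0.144−0.045) = 144.3473
P₀ = 5.6103/(1+0.144)^1 + 7.0100/(1+0.144)^2 + 8.7590/(1+0.144)^3 + 10.9444/(1+0.144)^4 + 13.6750/(1+0.144)^5 + 144.3473/(1+0.144)^5 = 103.1475

$103.15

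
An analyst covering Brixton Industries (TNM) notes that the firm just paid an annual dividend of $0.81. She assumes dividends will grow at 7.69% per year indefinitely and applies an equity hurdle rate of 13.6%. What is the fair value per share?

$14.76

Gordon growth model: P₀ = D₁/(r − g). D₁ = 0.81 × (1 + 0.0769) = 0.8723.
P₀ = 0.8723 / (0.136 − 0.0769) = 0.8723 / 0.0591 = 14.7595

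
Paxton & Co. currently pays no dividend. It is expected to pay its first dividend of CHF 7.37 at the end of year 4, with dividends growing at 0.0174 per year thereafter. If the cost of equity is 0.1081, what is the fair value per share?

CHF 59.72

Deferred-dividend DDM. At t=3 the remaining stream is a growing perpetuity with first payment D_4 = 7.37.
V_3 = D_4/(r−g) = 7.37/(0.1081−0.0174) = 81.2569
P₀ = V_3/(1+r)^3 = 81.2569/(1+0.1081)^3 = 59.7205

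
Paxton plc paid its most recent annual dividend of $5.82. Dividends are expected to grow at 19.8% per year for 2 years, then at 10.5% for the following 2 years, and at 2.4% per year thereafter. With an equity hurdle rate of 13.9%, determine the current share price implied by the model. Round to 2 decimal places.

$78.83

Three-stage DDM. Project D₁…D_4; terminal Gordon value at t=4 with g = 0.024; discount at r = 0.139.
D_1 = 6.9724
D_2 = 8.3529
D_3 = 9.2299
D_4 = 10.1991
TV_4 = 10.4439/(0.139−0.024) = 90.8162
P₀ = Σ Dₜ/(1+r)ᵗ + TV_4/(1+r)^4 = 78.8259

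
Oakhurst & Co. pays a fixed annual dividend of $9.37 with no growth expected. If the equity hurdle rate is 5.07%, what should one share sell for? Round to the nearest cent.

$184.81

Zero-growth DDM (perpetuity): P₀ = D/r = 9.37 / 0.0507 = 184.8126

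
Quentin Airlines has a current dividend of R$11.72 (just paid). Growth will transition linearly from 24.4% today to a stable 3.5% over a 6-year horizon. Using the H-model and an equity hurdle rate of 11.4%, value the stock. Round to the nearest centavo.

H-model: P₀ = D₀[(1+g_L) + H(g_S−g_L)]/(r−g_L), with H = 6/2 = 3.
P₀ = 11.72 × [(1+0.035) + 3×(0.244−0.035)] / (0.114−0.035)
   = 11.72 × 1.6620 / 0.079 = 246.5651

R$246.57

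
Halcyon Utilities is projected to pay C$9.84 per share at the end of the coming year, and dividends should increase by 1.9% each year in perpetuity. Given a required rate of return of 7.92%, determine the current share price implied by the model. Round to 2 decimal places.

C$163.46

Gordon growth model: P₀ = D₁/(r − g), with D₁ = 9.84 given directly.
P₀ = 9.8400 / (0.0792 − 0.019) = 9.8400 / 0.0602 = 163.4551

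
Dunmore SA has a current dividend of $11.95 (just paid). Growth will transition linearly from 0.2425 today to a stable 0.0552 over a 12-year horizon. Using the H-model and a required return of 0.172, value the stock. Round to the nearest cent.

H-model: P₀ = D₀[(1+g_L) + H(g_S−g_L)]/(r−g_L), with H = 12/2 = 6.
P₀ = 11.95 × [(1+0.0552) + 6×(0.2425−0.0552)] / (0.172−0.0552)
   = 11.95 × 2.1790 / 0.1168 = 222.9371

$222.94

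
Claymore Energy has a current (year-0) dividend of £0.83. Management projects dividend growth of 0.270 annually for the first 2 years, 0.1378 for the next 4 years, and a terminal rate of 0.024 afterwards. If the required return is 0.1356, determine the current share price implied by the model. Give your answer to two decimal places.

Three-stage DDM. Project D₁…D_6; terminal Gordon value at t=6 with g = 0.024; discount at r = 0.1356.
D_1 = 1.0541
D_2 = 1.3387
D_3 = 1.5232
D_4 = 1.7331
D_5 = 1.9719
D_6 = 2.2436
TV_6 = 2.2975/(0.1356−0.024) = 20.5866
P₀ = Σ Dₜ/(1+r)ᵗ + TV_6/(1+r)^6 = 15.7380

£15.74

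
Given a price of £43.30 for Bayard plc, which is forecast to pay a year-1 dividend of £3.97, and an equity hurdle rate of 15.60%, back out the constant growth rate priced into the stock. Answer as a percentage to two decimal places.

From P₀ = D₁/(r − g), the implied growth is g = r − D₁/P₀.
g = 0.156 − 3.97/43.30 = 0.156 − 0.09169 = 0.06431

6.43%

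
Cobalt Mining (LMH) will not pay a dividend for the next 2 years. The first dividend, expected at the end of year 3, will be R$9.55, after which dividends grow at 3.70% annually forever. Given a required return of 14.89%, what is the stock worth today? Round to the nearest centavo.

R$64.66

Deferred-dividend DDM. At t=2 the remaining stream is a growing perpetuity with first payment D_3 = 9.55.
V_2 = D_3/(r−g) = 9.55/(0.1489−0.037) = 85.3441
P₀ = V_2/(1+r)^2 = 85.3441/(1+0.1489)^2 = 64.6560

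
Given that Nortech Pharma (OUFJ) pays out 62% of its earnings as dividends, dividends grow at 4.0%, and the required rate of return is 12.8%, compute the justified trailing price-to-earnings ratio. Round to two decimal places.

Justified trailing P/E = b(1+g)/(r−g) = 0.62×(1+0.04)/(0.128−0.04) = 7.3273

7.33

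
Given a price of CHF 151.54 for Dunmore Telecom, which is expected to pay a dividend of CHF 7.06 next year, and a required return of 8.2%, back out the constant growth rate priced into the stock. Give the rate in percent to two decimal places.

3.54%

From P₀ = D₁/(r − g), the implied growth is g = r − D₁/P₀.
g = 0.082 − 7.06/151.54 = 0.082 − 0.04659 = 0.03541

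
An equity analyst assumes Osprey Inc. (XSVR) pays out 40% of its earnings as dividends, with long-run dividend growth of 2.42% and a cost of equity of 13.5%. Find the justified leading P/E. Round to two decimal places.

Justified leading P/E = b/(r−g) = 0.40/(0.135−0.0242) = 3.6101

3.61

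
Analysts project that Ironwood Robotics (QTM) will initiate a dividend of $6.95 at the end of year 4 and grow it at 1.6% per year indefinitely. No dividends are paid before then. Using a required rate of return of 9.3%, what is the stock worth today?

$69.12

Deferred-dividend DDM. At t=3 the remaining stream is a growing perpetuity with first payment D_4 = 6.95.
V_3 = D_4/(r−g) = 6.95/(0.093−0.016) = 90.2597
P₀ = V_3/(1+r)^3 = 90.2597/(1+0.093)^3 = 69.1248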